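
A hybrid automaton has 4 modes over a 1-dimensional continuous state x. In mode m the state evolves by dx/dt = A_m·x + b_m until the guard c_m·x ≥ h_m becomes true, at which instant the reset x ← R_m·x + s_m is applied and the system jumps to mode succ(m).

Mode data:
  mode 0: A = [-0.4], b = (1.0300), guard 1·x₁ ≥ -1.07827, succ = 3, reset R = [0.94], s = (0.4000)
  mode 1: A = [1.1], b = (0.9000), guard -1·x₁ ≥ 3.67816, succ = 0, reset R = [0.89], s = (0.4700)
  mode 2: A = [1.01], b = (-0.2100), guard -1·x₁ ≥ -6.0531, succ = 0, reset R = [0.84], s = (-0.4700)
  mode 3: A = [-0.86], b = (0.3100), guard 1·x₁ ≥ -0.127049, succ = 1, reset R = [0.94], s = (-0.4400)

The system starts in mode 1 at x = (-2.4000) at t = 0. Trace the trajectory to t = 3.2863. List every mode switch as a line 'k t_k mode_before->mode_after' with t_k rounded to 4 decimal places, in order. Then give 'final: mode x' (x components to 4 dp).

Mode 1: guard c·x = 3.6782 hit at Δt = 0.5384 (t = 0.5384), x⁻ = (-3.6782) → reset → x⁺ = (-2.8036), jump to mode 0
Mode 0: guard c·x = -1.0783 hit at Δt = 0.9670 (t = 1.5054), x⁻ = (-1.0783) → reset → x⁺ = (-0.6136), jump to mode 3
Mode 3: guard c·x = -0.1270 hit at Δt = 0.8048 (t = 2.3102), x⁻ = (-0.1270) → reset → x⁺ = (-0.5594), jump to mode 1
Mode 1: flow for 0.9761 to horizon, guard not reached → x = (-0.0610)

1 0.5384 1->0
2 1.5054 0->3
3 2.3102 3->1
final: 1 -0.0610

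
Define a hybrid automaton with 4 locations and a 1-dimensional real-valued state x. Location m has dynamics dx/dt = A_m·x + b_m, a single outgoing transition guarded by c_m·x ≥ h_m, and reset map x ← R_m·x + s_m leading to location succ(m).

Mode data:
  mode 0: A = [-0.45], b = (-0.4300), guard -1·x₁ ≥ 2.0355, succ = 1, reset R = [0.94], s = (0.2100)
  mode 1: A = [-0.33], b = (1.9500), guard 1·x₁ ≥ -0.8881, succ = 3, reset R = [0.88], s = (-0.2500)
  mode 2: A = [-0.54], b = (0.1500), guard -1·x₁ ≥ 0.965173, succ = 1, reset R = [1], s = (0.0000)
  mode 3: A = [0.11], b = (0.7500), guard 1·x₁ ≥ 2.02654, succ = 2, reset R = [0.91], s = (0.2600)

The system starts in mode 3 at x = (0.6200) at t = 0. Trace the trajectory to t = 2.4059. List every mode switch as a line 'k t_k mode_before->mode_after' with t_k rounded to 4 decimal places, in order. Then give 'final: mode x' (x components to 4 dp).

Mode 3: guard c·x = 2.0265 hit at Δt = 1.5745 (t = 1.5745), x⁻ = (2.0265) → reset → x⁺ = (2.1042), jump to mode 2
Mode 2: flow for 0.8314 to horizon, guard not reached → x = (1.4435)

1 1.5745 3->2
final: 2 1.4435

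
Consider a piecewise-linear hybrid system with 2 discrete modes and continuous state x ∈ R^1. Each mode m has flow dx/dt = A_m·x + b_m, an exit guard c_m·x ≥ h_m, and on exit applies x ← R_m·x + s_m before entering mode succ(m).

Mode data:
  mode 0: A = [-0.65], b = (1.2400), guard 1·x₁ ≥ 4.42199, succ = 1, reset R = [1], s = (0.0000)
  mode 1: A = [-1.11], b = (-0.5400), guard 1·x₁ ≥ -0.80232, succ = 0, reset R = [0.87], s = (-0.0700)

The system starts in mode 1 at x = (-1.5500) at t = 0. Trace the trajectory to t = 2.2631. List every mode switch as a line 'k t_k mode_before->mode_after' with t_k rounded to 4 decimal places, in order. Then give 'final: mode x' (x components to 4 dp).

Mode 1: guard c·x = -0.8023 hit at Δt = 1.0938 (t = 1.0938), x⁻ = (-0.8023) → reset → x⁺ = (-0.7680), jump to mode 0
Mode 0: flow for 1.1693 to horizon, guard not reached → x = (0.6564)

1 1.0938 1->0
final: 0 0.6564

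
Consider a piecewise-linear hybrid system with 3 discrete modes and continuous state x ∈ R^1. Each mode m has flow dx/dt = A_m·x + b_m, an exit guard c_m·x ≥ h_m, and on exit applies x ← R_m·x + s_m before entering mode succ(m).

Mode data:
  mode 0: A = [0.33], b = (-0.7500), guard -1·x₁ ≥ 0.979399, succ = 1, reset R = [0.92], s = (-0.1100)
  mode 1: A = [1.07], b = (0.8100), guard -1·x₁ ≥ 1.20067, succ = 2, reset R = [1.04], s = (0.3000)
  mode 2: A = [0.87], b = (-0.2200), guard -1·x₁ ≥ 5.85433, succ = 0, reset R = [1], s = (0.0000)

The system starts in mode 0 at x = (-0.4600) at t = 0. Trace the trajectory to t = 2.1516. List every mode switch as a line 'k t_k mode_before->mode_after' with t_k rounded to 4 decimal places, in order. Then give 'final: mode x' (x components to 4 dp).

Mode 0: guard c·x = 0.9794 hit at Δt = 0.5273 (t = 0.5273), x⁻ = (-0.9794) → reset → x⁺ = (-1.0110), jump to mode 1
Mode 1: guard c·x = 1.2007 hit at Δt = 0.5211 (t = 1.0484), x⁻ = (-1.2007) → reset → x⁺ = (-0.9487), jump to mode 2
Mode 2: flow for 1.1032 to horizon, guard not reached → x = (-2.8846)

1 0.5273 0->1
2 1.0484 1->2
final: 2 -2.8846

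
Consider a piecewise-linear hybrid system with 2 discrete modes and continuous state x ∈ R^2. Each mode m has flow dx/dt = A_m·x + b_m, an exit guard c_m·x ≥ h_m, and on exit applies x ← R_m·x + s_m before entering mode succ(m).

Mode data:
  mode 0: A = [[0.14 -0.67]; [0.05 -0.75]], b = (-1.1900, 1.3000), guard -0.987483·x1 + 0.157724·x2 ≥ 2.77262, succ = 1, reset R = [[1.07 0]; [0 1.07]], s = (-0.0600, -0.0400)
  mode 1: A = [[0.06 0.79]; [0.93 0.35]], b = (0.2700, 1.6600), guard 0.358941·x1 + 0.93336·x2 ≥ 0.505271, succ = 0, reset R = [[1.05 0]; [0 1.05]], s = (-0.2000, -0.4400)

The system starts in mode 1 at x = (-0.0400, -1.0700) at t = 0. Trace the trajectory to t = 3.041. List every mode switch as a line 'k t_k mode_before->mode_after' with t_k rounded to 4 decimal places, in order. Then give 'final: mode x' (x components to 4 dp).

Mode 1: guard c·x = 0.5053 hit at Δt = 1.1511 (t = 1.1511), x⁻ = (-0.0247, 0.5509) → reset → x⁺ = (-0.2260, 0.1384), jump to mode 0
Mode 0: guard c·x = 2.7726 hit at Δt = 1.3096 (t = 2.4607), x⁻ = (-2.6365, 1.0725) → reset → x⁺ = (-2.8810, 1.1076), jump to mode 1
Mode 1: flow for 0.5803 to horizon, guard not reached → x = (-2.3747, 0.8525)

1 1.1511 1->0
2 2.4607 0->1
final: 1 -2.3747 0.8525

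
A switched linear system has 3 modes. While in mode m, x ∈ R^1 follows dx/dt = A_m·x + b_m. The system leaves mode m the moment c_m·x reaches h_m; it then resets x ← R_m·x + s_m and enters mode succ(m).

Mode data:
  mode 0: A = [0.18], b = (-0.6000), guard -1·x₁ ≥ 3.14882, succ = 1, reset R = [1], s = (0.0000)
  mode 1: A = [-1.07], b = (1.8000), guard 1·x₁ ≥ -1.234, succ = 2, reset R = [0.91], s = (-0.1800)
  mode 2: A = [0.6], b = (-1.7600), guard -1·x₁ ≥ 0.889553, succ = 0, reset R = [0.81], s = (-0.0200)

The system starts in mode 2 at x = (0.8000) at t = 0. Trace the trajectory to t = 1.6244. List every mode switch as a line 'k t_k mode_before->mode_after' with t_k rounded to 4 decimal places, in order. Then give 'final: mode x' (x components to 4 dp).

Mode 2: guard c·x = 0.8896 hit at Δt = 0.9722 (t = 0.9722), x⁻ = (-0.8896) → reset → x⁺ = (-0.7405), jump to mode 0
Mode 0: flow for 0.6522 to horizon, guard not reached → x = (-1.2480)

1 0.9722 2->0
final: 0 -1.2480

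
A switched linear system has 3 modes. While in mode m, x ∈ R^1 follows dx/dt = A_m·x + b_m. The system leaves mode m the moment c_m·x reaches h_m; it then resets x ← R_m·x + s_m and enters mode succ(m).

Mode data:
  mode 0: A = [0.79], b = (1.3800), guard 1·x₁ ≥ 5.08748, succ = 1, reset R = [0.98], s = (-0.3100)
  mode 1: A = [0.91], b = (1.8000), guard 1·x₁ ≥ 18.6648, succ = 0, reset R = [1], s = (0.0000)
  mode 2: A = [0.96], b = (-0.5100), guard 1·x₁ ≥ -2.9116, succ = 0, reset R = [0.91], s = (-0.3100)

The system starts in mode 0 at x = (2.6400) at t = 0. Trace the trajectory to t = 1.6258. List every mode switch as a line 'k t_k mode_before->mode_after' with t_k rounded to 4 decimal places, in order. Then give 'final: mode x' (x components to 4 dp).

1 0.5612 0->1
final: 1 15.5529

Mode 0: guard c·x = 5.0875 hit at Δt = 0.5612 (t = 0.5612), x⁻ = (5.0875) → reset → x⁺ = (4.6757), jump to mode 1
Mode 1: flow for 1.0646 to horizon, guard not reached → x = (15.5529)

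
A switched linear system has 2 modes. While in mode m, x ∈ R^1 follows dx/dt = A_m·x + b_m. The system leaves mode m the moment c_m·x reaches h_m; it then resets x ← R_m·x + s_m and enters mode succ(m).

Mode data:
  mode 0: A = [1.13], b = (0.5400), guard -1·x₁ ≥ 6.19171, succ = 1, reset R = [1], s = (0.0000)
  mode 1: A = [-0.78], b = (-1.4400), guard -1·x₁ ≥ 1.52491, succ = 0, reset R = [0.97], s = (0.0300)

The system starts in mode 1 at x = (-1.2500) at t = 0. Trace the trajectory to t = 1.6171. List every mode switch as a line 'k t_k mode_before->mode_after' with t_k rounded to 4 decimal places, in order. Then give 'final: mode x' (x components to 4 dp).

Mode 1: guard c·x = 1.5249 hit at Δt = 0.7927 (t = 0.7927), x⁻ = (-1.5249) → reset → x⁺ = (-1.4492), jump to mode 0
Mode 0: flow for 0.8244 to horizon, guard not reached → x = (-2.9435)

1 0.7927 1->0
final: 0 -2.9435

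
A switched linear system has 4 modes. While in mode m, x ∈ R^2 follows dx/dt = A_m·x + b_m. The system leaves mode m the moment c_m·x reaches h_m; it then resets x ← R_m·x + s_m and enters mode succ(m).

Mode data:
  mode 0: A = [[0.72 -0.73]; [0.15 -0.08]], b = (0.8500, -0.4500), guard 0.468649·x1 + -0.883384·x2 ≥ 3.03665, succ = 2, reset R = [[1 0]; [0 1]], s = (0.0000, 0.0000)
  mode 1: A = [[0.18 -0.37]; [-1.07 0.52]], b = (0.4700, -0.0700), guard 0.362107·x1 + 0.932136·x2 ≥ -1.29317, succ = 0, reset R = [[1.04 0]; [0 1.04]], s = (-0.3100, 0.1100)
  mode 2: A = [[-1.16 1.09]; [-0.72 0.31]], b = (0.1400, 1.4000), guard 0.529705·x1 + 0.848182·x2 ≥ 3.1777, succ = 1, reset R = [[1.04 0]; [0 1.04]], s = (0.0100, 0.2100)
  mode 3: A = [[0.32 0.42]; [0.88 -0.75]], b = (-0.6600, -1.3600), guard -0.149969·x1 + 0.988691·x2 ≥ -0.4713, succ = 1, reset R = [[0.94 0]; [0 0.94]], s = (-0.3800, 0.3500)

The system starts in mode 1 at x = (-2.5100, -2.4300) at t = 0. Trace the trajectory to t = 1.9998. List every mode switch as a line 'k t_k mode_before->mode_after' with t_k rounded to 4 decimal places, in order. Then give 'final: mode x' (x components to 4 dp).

1 1.3354 1->0
final: 0 -1.8634 -1.1376

Mode 1: guard c·x = -1.2932 hit at Δt = 1.3354 (t = 1.3354), x⁻ = (-1.5782, -0.7742) → reset → x⁺ = (-1.9513, -0.6952), jump to mode 0
Mode 0: flow for 0.6644 to horizon, guard not reached → x = (-1.8634, -1.1376)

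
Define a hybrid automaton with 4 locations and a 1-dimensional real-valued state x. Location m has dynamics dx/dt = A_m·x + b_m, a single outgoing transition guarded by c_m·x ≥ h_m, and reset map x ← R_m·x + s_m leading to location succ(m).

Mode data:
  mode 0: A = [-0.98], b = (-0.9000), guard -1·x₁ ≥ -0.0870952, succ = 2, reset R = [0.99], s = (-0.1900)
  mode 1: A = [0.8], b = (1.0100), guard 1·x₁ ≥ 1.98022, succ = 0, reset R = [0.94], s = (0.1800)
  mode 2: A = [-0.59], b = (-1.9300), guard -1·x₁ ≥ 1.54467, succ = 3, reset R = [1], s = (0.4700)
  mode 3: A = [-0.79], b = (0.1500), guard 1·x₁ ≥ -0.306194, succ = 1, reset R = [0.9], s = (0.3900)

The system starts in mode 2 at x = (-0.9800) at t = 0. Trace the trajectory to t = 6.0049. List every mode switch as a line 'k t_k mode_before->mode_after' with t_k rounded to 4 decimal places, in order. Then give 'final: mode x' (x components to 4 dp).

1 0.4796 2->3
2 1.6641 3->1
3 2.7348 1->0
4 3.8365 0->2
5 4.8650 2->3
final: 3 -0.3240

Mode 2: guard c·x = 1.5447 hit at Δt = 0.4796 (t = 0.4796), x⁻ = (-1.5447) → reset → x⁺ = (-1.0747), jump to mode 3
Mode 3: guard c·x = -0.3062 hit at Δt = 1.1845 (t = 1.6641), x⁻ = (-0.3062) → reset → x⁺ = (0.1144), jump to mode 1
Mode 1: guard c·x = 1.9802 hit at Δt = 1.0707 (t = 2.7348), x⁻ = (1.9802) → reset → x⁺ = (2.0414), jump to mode 0
Mode 0: guard c·x = -0.0871 hit at Δt = 1.1017 (t = 3.8365), x⁻ = (0.0871) → reset → x⁺ = (-0.1038), jump to mode 2
Mode 2: guard c·x = 1.5447 hit at Δt = 1.0285 (t = 4.8650), x⁻ = (-1.5447) → reset → x⁺ = (-1.0747), jump to mode 3
Mode 3: flow for 1.1399 to horizon, guard not reached → x = (-0.3240)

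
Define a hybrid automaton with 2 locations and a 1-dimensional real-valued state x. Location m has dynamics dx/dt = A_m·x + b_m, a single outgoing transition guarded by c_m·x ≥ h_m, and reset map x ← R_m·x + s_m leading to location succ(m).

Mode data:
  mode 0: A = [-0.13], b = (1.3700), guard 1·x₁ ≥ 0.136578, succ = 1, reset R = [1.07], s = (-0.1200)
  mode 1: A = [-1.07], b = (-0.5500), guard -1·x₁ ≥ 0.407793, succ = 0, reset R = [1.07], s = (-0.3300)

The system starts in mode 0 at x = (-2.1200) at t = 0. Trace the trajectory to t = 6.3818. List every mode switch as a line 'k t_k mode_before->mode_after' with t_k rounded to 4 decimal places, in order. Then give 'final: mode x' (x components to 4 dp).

1 1.5103 0->1
2 3.0302 1->0
3 3.6705 0->1
4 5.1904 1->0
5 5.8307 0->1
final: 1 -0.2145

Mode 0: guard c·x = 0.1366 hit at Δt = 1.5103 (t = 1.5103), x⁻ = (0.1366) → reset → x⁺ = (0.0261), jump to mode 1
Mode 1: guard c·x = 0.4078 hit at Δt = 1.5199 (t = 3.0302), x⁻ = (-0.4078) → reset → x⁺ = (-0.7663), jump to mode 0
Mode 0: guard c·x = 0.1366 hit at Δt = 0.6403 (t = 3.6705), x⁻ = (0.1366) → reset → x⁺ = (0.0261), jump to mode 1
Mode 1: guard c·x = 0.4078 hit at Δt = 1.5199 (t = 5.1904), x⁻ = (-0.4078) → reset → x⁺ = (-0.7663), jump to mode 0
Mode 0: guard c·x = 0.1366 hit at Δt = 0.6403 (t = 5.8307), x⁻ = (0.1366) → reset → x⁺ = (0.0261), jump to mode 1
Mode 1: flow for 0.5511 to horizon, guard not reached → x = (-0.2145)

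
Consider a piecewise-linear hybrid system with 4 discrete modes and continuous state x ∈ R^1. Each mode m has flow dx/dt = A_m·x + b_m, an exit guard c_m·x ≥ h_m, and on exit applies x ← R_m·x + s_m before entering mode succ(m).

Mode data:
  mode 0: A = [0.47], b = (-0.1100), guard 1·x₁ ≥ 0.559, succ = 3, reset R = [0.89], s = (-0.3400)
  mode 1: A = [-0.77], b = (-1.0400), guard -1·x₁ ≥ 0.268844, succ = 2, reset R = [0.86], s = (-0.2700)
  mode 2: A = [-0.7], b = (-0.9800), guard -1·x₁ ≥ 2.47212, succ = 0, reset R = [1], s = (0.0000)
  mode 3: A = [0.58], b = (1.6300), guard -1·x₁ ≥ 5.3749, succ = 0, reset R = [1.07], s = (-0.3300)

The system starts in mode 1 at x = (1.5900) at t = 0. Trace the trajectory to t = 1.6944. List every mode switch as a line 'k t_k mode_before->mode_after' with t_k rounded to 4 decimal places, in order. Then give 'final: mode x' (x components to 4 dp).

1 1.2987 1->2
final: 2 -0.7187

Mode 1: guard c·x = 0.2688 hit at Δt = 1.2987 (t = 1.2987), x⁻ = (-0.2688) → reset → x⁺ = (-0.5012), jump to mode 2
Mode 2: flow for 0.3957 to horizon, guard not reached → x = (-0.7187)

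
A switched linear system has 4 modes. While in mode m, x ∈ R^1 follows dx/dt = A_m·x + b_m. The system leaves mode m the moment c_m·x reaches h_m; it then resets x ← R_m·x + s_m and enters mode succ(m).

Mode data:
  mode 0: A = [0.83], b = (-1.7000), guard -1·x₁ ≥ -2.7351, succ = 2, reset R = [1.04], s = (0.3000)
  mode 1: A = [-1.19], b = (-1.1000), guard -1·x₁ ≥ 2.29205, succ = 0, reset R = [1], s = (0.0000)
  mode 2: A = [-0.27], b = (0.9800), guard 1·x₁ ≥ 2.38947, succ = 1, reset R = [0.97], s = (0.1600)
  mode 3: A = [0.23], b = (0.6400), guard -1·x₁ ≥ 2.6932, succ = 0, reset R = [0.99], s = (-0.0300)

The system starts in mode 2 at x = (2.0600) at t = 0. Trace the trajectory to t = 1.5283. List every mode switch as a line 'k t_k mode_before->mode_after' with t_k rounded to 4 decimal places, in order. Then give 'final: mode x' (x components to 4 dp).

Mode 2: guard c·x = 2.3895 hit at Δt = 0.8726 (t = 0.8726), x⁻ = (2.3895) → reset → x⁺ = (2.4778), jump to mode 1
Mode 1: flow for 0.6557 to horizon, guard not reached → x = (0.6347)

1 0.8726 2->1
final: 1 0.6347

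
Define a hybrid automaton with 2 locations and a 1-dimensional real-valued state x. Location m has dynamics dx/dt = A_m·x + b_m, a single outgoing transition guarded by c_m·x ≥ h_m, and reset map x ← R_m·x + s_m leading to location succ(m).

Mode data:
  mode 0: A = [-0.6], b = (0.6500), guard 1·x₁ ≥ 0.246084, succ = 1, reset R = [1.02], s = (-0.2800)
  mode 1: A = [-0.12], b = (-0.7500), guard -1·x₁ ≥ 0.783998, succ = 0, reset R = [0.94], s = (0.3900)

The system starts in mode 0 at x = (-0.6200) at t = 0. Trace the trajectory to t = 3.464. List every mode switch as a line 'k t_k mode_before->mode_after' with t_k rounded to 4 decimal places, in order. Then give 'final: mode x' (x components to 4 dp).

Mode 0: guard c·x = 0.2461 hit at Δt = 1.1837 (t = 1.1837), x⁻ = (0.2461) → reset → x⁺ = (-0.0290), jump to mode 1
Mode 1: guard c·x = 0.7840 hit at Δt = 1.0782 (t = 2.2619), x⁻ = (-0.7840) → reset → x⁺ = (-0.3470), jump to mode 0
Mode 0: guard c·x = 0.2461 hit at Δt = 0.8925 (t = 3.1544), x⁻ = (0.2461) → reset → x⁺ = (-0.0290), jump to mode 1
Mode 1: flow for 0.3096 to horizon, guard not reached → x = (-0.2559)

1 1.1837 0->1
2 2.2619 1->0
3 3.1544 0->1
final: 1 -0.2559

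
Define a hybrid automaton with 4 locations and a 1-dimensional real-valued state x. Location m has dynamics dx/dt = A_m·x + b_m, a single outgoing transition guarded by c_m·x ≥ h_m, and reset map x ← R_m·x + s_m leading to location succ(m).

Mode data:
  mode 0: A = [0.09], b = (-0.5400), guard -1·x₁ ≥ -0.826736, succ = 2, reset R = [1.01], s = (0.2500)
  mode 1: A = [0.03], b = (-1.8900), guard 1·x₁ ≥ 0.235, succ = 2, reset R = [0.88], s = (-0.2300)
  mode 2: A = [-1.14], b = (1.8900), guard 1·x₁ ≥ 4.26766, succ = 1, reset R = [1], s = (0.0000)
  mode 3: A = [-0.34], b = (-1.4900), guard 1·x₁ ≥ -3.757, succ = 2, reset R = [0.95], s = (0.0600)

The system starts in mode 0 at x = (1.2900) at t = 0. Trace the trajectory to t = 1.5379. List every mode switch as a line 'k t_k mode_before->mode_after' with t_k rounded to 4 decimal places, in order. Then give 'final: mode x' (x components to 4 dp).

Mode 0: guard c·x = -0.8267 hit at Δt = 1.0424 (t = 1.0424), x⁻ = (0.8267) → reset → x⁺ = (1.0850), jump to mode 2
Mode 2: flow for 0.4955 to horizon, guard not reached → x = (1.3322)

1 1.0424 0->2
final: 2 1.3322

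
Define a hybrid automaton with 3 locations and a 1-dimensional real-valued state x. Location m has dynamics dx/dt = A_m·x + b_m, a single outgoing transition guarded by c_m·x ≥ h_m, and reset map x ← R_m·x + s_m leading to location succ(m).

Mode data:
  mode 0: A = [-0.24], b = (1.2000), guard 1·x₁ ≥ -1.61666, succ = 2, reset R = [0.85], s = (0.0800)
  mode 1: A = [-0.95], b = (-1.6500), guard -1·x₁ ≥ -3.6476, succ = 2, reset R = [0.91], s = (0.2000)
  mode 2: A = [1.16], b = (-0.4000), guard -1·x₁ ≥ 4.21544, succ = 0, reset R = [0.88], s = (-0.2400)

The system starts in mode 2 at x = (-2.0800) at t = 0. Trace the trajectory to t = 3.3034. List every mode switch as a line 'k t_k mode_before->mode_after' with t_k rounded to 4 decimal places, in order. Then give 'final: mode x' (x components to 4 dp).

1 0.5445 2->0
2 1.8029 0->2
3 2.6851 2->0
final: 0 -2.7153

Mode 2: guard c·x = 4.2154 hit at Δt = 0.5445 (t = 0.5445), x⁻ = (-4.2154) → reset → x⁺ = (-3.9496), jump to mode 0
Mode 0: guard c·x = -1.6167 hit at Δt = 1.2584 (t = 1.8029), x⁻ = (-1.6167) → reset → x⁺ = (-1.2942), jump to mode 2
Mode 2: guard c·x = 4.2154 hit at Δt = 0.8822 (t = 2.6851), x⁻ = (-4.2154) → reset → x⁺ = (-3.9496), jump to mode 0
Mode 0: flow for 0.6183 to horizon, guard not reached → x = (-2.7153)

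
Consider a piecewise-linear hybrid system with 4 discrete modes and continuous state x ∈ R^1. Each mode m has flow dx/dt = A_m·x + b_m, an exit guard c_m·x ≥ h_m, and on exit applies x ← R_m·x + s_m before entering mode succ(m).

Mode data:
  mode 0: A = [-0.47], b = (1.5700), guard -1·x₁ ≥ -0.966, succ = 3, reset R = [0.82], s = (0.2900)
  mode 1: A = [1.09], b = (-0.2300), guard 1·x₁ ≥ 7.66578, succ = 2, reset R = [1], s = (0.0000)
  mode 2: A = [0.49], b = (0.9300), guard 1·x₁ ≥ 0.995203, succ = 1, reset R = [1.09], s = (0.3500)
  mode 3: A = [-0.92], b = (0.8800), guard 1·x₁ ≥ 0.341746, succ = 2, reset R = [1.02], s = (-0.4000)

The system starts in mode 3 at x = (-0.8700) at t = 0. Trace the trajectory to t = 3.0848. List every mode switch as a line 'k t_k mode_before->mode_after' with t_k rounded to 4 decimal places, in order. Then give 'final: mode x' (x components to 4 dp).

1 1.1836 3->2
2 2.1000 2->1
final: 1 3.7910

Mode 3: guard c·x = 0.3417 hit at Δt = 1.1836 (t = 1.1836), x⁻ = (0.3417) → reset → x⁺ = (-0.0514), jump to mode 2
Mode 2: guard c·x = 0.9952 hit at Δt = 0.9164 (t = 2.1000), x⁻ = (0.9952) → reset → x⁺ = (1.4348), jump to mode 1
Mode 1: flow for 0.9848 to horizon, guard not reached → x = (3.7910)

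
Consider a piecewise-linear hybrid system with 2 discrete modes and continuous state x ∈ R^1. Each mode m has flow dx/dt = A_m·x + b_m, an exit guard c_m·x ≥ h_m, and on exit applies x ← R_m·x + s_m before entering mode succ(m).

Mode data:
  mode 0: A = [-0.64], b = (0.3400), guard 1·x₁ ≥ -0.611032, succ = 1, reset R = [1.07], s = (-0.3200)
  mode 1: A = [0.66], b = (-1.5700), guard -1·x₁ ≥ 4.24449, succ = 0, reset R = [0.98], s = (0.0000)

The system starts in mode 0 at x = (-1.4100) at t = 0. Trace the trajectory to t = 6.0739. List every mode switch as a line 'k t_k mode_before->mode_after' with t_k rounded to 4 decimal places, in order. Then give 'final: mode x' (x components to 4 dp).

Mode 0: guard c·x = -0.6110 hit at Δt = 0.8286 (t = 0.8286), x⁻ = (-0.6110) → reset → x⁺ = (-0.9738), jump to mode 1
Mode 1: guard c·x = 4.2445 hit at Δt = 1.0316 (t = 1.8602), x⁻ = (-4.2445) → reset → x⁺ = (-4.1596), jump to mode 0
Mode 0: guard c·x = -0.6110 hit at Δt = 2.2072 (t = 4.0674), x⁻ = (-0.6110) → reset → x⁺ = (-0.9738), jump to mode 1
Mode 1: guard c·x = 4.2445 hit at Δt = 1.0316 (t = 5.0990), x⁻ = (-4.2445) → reset → x⁺ = (-4.1596), jump to mode 0
Mode 0: flow for 0.9749 to horizon, guard not reached → x = (-1.9822)

1 0.8286 0->1
2 1.8602 1->0
3 4.0674 0->1
4 5.0990 1->0
final: 0 -1.9822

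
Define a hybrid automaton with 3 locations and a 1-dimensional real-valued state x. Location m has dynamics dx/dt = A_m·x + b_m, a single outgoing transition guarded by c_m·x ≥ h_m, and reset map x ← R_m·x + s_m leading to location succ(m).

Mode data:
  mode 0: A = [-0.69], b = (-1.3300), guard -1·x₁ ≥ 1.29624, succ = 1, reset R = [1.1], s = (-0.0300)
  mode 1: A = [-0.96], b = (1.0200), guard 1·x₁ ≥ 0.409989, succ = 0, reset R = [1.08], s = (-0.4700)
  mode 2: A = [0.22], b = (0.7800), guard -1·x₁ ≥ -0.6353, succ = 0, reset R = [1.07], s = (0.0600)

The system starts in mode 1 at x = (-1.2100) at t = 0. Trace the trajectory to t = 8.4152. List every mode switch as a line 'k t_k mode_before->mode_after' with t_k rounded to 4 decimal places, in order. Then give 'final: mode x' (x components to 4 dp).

1 1.2998 1->0
2 2.8969 0->1
3 4.3037 1->0
4 5.9008 0->1
5 7.3076 1->0
final: 0 -1.0426

Mode 1: guard c·x = 0.4100 hit at Δt = 1.2998 (t = 1.2998), x⁻ = (0.4100) → reset → x⁺ = (-0.0272), jump to mode 0
Mode 0: guard c·x = 1.2962 hit at Δt = 1.5971 (t = 2.8969), x⁻ = (-1.2962) → reset → x⁺ = (-1.4559), jump to mode 1
Mode 1: guard c·x = 0.4100 hit at Δt = 1.4068 (t = 4.3037), x⁻ = (0.4100) → reset → x⁺ = (-0.0272), jump to mode 0
Mode 0: guard c·x = 1.2962 hit at Δt = 1.5971 (t = 5.9008), x⁻ = (-1.2962) → reset → x⁺ = (-1.4559), jump to mode 1
Mode 1: guard c·x = 0.4100 hit at Δt = 1.4068 (t = 7.3076), x⁻ = (0.4100) → reset → x⁺ = (-0.0272), jump to mode 0
Mode 0: flow for 1.1076 to horizon, guard not reached → x = (-1.0426)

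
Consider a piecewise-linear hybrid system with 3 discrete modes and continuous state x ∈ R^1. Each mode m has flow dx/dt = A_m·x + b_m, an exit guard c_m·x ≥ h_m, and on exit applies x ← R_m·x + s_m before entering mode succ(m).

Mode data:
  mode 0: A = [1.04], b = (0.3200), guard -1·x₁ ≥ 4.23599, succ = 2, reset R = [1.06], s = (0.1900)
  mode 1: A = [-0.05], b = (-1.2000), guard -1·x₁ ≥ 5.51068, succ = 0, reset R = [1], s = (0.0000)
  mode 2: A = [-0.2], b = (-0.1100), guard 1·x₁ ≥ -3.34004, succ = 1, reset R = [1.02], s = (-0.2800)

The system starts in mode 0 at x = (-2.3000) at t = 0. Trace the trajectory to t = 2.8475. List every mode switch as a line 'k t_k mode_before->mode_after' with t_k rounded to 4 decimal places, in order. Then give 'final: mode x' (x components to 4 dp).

Mode 0: guard c·x = 4.2360 hit at Δt = 0.6528 (t = 0.6528), x⁻ = (-4.2360) → reset → x⁺ = (-4.3001), jump to mode 2
Mode 2: guard c·x = -3.3400 hit at Δt = 1.4787 (t = 2.1315), x⁻ = (-3.3400) → reset → x⁺ = (-3.6868), jump to mode 1
Mode 1: flow for 0.7160 to horizon, guard not reached → x = (-4.4012)

1 0.6528 0->2
2 2.1315 2->1
final: 1 -4.4012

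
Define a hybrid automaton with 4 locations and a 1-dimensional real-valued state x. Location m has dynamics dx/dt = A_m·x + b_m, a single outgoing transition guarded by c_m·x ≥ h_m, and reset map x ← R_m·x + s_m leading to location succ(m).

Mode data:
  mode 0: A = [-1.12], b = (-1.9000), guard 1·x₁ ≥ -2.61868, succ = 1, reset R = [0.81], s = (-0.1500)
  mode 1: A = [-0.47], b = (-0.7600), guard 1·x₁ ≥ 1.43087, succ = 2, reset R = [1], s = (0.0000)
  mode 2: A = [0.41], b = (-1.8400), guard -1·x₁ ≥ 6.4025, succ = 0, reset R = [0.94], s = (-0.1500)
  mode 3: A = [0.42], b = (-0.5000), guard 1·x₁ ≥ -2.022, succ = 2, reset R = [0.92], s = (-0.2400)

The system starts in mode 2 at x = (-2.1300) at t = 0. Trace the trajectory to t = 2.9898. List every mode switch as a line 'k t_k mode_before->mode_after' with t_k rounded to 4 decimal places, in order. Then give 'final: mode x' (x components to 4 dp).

Mode 2: guard c·x = 6.4025 hit at Δt = 1.2149 (t = 1.2149), x⁻ = (-6.4025) → reset → x⁺ = (-6.1684), jump to mode 0
Mode 0: guard c·x = -2.6187 hit at Δt = 1.4096 (t = 2.6245), x⁻ = (-2.6187) → reset → x⁺ = (-2.2711), jump to mode 1
Mode 1: flow for 0.3653 to horizon, guard not reached → x = (-2.1679)

1 1.2149 2->0
2 2.6245 0->1
final: 1 -2.1679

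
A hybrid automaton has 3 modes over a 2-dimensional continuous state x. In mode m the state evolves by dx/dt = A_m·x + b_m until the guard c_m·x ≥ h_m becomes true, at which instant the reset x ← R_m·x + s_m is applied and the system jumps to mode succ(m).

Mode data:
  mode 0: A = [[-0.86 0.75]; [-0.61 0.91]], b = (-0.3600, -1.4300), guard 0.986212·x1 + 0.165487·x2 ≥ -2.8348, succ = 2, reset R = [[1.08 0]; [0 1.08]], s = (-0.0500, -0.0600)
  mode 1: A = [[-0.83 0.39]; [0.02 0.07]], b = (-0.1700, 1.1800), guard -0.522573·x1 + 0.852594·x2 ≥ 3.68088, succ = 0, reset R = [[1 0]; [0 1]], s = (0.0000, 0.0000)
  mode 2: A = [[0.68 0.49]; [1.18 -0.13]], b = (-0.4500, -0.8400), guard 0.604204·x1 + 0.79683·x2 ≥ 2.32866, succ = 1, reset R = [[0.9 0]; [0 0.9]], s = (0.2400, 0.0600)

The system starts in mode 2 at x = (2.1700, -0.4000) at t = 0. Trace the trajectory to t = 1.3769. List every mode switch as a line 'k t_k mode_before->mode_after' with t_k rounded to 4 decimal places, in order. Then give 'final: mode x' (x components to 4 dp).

Mode 2: guard c·x = 2.3287 hit at Δt = 0.5486 (t = 0.5486), x⁻ = (2.8848, 0.7349) → reset → x⁺ = (2.8364, 0.7215), jump to mode 1
Mode 1: flow for 0.8283 to horizon, guard not reached → x = (1.6333, 1.8074)

1 0.5486 2->1
final: 1 1.6333 1.8074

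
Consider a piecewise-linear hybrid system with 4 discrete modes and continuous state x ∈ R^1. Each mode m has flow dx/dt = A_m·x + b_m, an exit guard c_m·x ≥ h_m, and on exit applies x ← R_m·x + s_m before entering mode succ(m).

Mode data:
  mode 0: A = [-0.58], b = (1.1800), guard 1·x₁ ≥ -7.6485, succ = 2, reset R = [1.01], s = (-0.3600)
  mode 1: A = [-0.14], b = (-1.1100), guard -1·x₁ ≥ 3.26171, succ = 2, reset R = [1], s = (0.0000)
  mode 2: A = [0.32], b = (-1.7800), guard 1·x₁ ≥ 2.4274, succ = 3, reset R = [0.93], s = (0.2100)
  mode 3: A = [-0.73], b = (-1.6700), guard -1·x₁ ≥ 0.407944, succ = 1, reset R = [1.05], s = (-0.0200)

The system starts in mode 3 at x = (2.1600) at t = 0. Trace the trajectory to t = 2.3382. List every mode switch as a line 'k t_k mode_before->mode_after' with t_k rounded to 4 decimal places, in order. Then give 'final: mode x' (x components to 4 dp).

Mode 3: guard c·x = 0.4079 hit at Δt = 1.1798 (t = 1.1798), x⁻ = (-0.4079) → reset → x⁺ = (-0.4483), jump to mode 1
Mode 1: flow for 1.1584 to horizon, guard not reached → x = (-1.5682)

1 1.1798 3->1
final: 1 -1.5682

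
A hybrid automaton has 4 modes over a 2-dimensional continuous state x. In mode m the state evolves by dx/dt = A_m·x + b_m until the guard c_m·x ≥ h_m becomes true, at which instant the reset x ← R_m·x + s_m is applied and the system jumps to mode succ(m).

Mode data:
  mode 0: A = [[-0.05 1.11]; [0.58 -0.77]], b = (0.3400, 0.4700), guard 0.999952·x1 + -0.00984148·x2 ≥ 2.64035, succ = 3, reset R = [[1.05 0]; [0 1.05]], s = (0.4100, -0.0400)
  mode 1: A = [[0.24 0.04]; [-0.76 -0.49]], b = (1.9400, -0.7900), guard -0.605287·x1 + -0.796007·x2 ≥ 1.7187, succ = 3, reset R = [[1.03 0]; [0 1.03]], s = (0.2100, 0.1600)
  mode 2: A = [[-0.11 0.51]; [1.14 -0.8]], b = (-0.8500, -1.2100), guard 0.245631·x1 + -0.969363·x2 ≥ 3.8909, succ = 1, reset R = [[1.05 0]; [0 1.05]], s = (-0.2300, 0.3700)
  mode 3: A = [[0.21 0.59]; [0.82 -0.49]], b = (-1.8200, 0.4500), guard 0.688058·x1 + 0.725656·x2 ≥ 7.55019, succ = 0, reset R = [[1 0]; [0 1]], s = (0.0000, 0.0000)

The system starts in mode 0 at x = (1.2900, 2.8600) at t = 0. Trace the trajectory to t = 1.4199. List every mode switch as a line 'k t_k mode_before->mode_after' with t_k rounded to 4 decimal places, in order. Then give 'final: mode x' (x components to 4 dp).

1 0.4214 0->3
final: 3 4.2681 4.4271

Mode 0: guard c·x = 2.6404 hit at Δt = 0.4214 (t = 0.4214), x⁻ = (2.6667, 2.6594) → reset → x⁺ = (3.2100, 2.7524), jump to mode 3
Mode 3: flow for 0.9985 to horizon, guard not reached → x = (4.2681, 4.4271)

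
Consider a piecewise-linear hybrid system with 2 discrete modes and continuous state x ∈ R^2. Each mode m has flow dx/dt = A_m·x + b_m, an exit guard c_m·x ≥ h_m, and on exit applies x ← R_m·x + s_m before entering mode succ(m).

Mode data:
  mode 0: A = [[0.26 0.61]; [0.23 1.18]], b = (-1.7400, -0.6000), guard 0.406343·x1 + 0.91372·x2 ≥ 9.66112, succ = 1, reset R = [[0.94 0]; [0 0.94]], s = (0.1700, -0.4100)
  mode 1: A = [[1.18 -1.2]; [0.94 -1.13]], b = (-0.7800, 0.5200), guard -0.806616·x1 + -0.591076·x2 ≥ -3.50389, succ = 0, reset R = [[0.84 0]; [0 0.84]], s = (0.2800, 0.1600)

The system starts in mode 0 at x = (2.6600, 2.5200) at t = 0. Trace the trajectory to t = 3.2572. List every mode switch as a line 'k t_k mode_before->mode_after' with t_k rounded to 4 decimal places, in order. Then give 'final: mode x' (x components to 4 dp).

Mode 0: guard c·x = 9.6611 hit at Δt = 0.9993 (t = 0.9993), x⁻ = (4.7735, 8.4506) → reset → x⁺ = (4.6571, 7.5335), jump to mode 1
Mode 1: guard c·x = -3.5039 hit at Δt = 0.7856 (t = 1.7849), x⁻ = (0.9448, 4.6387) → reset → x⁺ = (1.0736, 4.0565), jump to mode 0
Mode 0: guard c·x = 9.6611 hit at Δt = 0.7235 (t = 2.5084), x⁻ = (2.9186, 9.2754) → reset → x⁺ = (2.9135, 8.3089), jump to mode 1
Mode 1: guard c·x = -3.5039 hit at Δt = 0.3848 (t = 2.8932), x⁻ = (-0.0101, 5.9417) → reset → x⁺ = (0.2715, 5.1511), jump to mode 0
Mode 0: flow for 0.3640 to horizon, guard not reached → x = (1.1039, 7.7049)

1 0.9993 0->1
2 1.7849 1->0
3 2.5084 0->1
4 2.8932 1->0
final: 0 1.1039 7.7049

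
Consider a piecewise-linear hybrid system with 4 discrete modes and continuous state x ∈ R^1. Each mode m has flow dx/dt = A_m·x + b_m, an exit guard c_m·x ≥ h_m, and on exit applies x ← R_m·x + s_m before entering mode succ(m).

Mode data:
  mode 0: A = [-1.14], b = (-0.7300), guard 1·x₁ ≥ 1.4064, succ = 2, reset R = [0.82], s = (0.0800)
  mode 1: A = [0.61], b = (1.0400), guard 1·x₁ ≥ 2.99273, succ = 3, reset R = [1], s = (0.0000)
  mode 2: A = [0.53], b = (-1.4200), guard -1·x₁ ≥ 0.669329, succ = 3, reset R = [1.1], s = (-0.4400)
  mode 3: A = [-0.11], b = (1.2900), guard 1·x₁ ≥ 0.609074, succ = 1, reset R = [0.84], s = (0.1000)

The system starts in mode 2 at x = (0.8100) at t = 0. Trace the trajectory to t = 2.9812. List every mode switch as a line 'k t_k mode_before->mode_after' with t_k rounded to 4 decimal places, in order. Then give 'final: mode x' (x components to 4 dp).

1 1.1000 2->3
2 2.4538 3->1
final: 1 1.4907

Mode 2: guard c·x = 0.6693 hit at Δt = 1.1000 (t = 1.1000), x⁻ = (-0.6693) → reset → x⁺ = (-1.1763), jump to mode 3
Mode 3: guard c·x = 0.6091 hit at Δt = 1.3538 (t = 2.4538), x⁻ = (0.6091) → reset → x⁺ = (0.6116), jump to mode 1
Mode 1: flow for 0.5274 to horizon, guard not reached → x = (1.4907)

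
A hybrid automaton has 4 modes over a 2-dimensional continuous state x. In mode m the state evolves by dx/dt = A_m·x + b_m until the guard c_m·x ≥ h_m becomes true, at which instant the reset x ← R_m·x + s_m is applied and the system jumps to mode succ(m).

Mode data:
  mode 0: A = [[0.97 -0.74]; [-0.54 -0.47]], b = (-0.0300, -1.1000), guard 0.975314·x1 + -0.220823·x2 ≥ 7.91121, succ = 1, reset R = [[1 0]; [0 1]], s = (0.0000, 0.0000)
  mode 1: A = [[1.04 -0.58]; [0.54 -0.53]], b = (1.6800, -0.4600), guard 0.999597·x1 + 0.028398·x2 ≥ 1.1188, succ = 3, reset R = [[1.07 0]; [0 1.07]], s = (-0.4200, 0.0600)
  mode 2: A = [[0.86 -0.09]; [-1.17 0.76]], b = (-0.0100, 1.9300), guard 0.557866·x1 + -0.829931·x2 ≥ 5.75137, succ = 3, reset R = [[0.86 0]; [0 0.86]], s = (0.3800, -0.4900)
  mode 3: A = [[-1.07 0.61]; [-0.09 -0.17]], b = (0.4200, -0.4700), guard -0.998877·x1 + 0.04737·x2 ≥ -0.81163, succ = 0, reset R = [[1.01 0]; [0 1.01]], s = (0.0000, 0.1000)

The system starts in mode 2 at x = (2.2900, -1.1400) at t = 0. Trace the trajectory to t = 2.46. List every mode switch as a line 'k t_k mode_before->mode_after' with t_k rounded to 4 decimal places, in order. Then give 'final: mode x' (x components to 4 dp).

Mode 2: guard c·x = 5.7514 hit at Δt = 0.7551 (t = 0.7551), x⁻ = (4.5708, -3.8575) → reset → x⁺ = (4.3109, -3.8075), jump to mode 3
Mode 3: guard c·x = -0.8116 hit at Δt = 0.8624 (t = 1.6175), x⁻ = (0.6314, -3.8203) → reset → x⁺ = (0.6377, -3.7585), jump to mode 0
Mode 0: flow for 0.8425 to horizon, guard not reached → x = (5.1172, -4.3075)

1 0.7551 2->3
2 1.6175 3->0
final: 0 5.1172 -4.3075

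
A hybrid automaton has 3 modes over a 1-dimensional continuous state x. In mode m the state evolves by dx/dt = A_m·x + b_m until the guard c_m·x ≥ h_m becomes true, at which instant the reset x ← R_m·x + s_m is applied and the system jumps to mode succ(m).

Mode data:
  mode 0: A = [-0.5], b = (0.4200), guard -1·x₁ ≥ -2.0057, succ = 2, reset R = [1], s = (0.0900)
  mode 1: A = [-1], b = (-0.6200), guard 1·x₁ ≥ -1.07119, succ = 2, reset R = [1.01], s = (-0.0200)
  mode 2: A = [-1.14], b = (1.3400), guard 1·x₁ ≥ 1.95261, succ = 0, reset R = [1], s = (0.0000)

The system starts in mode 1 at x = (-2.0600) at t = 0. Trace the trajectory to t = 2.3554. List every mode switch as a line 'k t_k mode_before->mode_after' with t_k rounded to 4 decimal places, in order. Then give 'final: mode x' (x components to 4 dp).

1 1.1605 1->2
final: 2 0.5922

Mode 1: guard c·x = -1.0712 hit at Δt = 1.1605 (t = 1.1605), x⁻ = (-1.0712) → reset → x⁺ = (-1.1019), jump to mode 2
Mode 2: flow for 1.1949 to horizon, guard not reached → x = (0.5922)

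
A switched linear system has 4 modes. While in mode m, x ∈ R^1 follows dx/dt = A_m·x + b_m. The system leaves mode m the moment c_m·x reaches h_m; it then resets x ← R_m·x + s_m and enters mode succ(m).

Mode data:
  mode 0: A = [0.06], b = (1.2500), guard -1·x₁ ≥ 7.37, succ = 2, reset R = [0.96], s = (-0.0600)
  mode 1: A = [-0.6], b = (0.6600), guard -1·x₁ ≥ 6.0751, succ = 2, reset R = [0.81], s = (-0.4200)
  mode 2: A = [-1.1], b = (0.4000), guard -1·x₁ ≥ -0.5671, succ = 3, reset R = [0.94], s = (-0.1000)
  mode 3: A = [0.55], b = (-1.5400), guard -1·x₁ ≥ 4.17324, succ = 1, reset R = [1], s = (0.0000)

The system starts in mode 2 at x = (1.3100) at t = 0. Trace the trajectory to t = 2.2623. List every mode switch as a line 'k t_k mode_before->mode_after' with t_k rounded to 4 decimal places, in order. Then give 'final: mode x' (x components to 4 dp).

Mode 2: guard c·x = -0.5671 hit at Δt = 1.3974 (t = 1.3974), x⁻ = (0.5671) → reset → x⁺ = (0.4331), jump to mode 3
Mode 3: flow for 0.8649 to horizon, guard not reached → x = (-1.0087)

1 1.3974 2->3
final: 3 -1.0087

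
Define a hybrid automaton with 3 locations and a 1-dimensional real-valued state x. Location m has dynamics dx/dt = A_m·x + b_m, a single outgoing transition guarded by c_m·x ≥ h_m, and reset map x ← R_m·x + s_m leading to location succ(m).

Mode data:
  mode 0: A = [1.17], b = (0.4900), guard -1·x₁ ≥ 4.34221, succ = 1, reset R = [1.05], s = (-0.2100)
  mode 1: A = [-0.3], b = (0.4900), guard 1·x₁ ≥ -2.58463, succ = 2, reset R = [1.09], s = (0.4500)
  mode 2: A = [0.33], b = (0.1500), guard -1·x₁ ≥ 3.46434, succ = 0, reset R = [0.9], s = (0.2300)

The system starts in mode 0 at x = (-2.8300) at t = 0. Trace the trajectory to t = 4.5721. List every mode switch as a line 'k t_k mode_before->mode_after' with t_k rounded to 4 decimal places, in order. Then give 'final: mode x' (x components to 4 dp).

1 0.4161 0->1
2 1.8073 1->2
3 3.1811 2->0
4 3.5769 0->1
final: 1 -3.1167

Mode 0: guard c·x = 4.3422 hit at Δt = 0.4161 (t = 0.4161), x⁻ = (-4.3422) → reset → x⁺ = (-4.7693), jump to mode 1
Mode 1: guard c·x = -2.5846 hit at Δt = 1.3912 (t = 1.8073), x⁻ = (-2.5846) → reset → x⁺ = (-2.3672), jump to mode 2
Mode 2: guard c·x = 3.4643 hit at Δt = 1.3738 (t = 3.1811), x⁻ = (-3.4643) → reset → x⁺ = (-2.8879), jump to mode 0
Mode 0: guard c·x = 4.3422 hit at Δt = 0.3958 (t = 3.5769), x⁻ = (-4.3422) → reset → x⁺ = (-4.7693), jump to mode 1
Mode 1: flow for 0.9952 to horizon, guard not reached → x = (-3.1167)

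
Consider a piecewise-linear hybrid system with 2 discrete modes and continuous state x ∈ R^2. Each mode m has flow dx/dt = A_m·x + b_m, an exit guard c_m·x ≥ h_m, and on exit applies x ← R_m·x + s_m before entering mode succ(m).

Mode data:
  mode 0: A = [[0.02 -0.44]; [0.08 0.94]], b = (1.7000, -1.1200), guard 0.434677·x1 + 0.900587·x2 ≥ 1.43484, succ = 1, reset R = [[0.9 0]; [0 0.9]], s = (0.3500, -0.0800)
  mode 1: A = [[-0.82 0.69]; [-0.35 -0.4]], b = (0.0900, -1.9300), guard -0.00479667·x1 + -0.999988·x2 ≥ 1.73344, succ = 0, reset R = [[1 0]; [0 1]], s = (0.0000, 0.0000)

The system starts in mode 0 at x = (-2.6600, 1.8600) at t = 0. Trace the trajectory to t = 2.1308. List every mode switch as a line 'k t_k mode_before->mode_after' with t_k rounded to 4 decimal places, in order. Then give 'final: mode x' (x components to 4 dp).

1 0.9613 0->1
final: 1 -0.1060 -0.2688

Mode 0: guard c·x = 1.4348 hit at Δt = 0.9613 (t = 0.9613), x⁻ = (-1.9788, 2.5483) → reset → x⁺ = (-1.4309, 2.2135), jump to mode 1
Mode 1: flow for 1.1695 to horizon, guard not reached → x = (-0.1060, -0.2688)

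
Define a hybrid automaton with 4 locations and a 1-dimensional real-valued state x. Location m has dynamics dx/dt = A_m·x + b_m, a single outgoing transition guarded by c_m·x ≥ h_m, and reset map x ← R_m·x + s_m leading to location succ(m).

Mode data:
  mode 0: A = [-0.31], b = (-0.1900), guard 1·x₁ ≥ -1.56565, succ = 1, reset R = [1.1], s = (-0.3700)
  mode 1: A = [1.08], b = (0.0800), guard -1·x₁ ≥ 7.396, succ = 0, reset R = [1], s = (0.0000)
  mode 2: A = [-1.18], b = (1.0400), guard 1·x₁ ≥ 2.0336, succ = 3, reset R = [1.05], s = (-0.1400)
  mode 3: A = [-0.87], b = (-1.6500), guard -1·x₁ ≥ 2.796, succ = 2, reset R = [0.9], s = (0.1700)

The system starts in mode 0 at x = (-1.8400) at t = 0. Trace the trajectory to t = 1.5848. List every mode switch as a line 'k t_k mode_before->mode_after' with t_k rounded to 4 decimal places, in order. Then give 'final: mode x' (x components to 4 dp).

Mode 0: guard c·x = -1.5656 hit at Δt = 0.8163 (t = 0.8163), x⁻ = (-1.5656) → reset → x⁺ = (-2.0922), jump to mode 1
Mode 1: flow for 0.7685 to horizon, guard not reached → x = (-4.7022)

1 0.8163 0->1
final: 1 -4.7022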